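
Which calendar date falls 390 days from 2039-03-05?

Counting forward 390 days from March 5, 2039.
March has 31 days, so 31 − 5 = 26 days remain after March 5, 2039; 390 − 26 = 364 left.
April 2039 has 30 days: 364 − 30 = 334 left.
May 2039 has 31 days: 334 − 31 = 303 left.
June 2039 has 30 days: 303 − 30 = 273 left.
July 2039 has 31 days: 273 − 31 = 242 left.
August 2039 has 31 days: 242 − 31 = 211 left.
September 2039 has 30 days: 211 − 30 = 181 left.
October 2039 has 31 days: 181 − 31 = 150 left.
November 2039 has 30 days: 150 − 30 = 120 left.
December 2039 has 31 days: 120 − 31 = 89 left.
January 2040 has 31 days: 89 − 31 = 58 left.
February 2040 has 29 days (2040 is a leap year): 58 − 29 = 29 left.
29 days into March 2040 → March 29, 2040.

March 29, 2040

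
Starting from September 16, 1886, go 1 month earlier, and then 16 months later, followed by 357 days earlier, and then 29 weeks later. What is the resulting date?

Subtracting 1 month from September 16, 1886:
month 9 − 1 = 8 → August 1886.
Day 16 is valid in August, giving August 16, 1886.
Adding 16 months from August 16, 1886:
month 8 + 16 = 24, which is month 12 of year 1887 → December 1887.
Day 16 is valid in December, giving December 16, 1887.
Subtracting 357 days from December 16, 1887:
Going back 16 days from December 16, 1887 reaches the end of the previous month; 357 − 16 = 341 left.
November 1887 has 30 days: 341 − 30 = 311 left.
October 1887 has 31 days: 311 − 31 = 280 left.
September 1887 has 30 days: 280 − 30 = 250 left.
August 1887 has 31 days: 250 − 31 = 219 left.
July 1887 has 31 days: 219 − 31 = 188 left.
June 1887 has 30 days: 188 − 30 = 158 left.
May 1887 has 31 days: 158 − 31 = 127 left.
April 1887 has 30 days: 127 − 30 = 97 left.
March 1887 has 31 days: 97 − 31 = 66 left.
February 1887 has 28 days (1887 is not a leap year): 66 − 28 = 38 left.
January 1887 has 31 days: 38 − 31 = 7 left.
December 1886 has 31 days; 31 − 7 = 24 → December 24, 1886.
Advancing 29 weeks (= 203 days) from December 24, 1886:
December has 31 days, so 31 − 24 = 7 days remain after December 24, 1886; 203 − 7 = 196 left.
January 1887 has 31 days: 196 − 31 = 165 left.
February 1887 has 28 days (1887 is not a leap year): 165 − 28 = 137 left.
March 1887 has 31 days: 137 − 31 = 106 left.
April 1887 has 30 days: 106 − 30 = 76 left.
May 1887 has 31 days: 76 − 31 = 45 left.
June 1887 has 30 days: 45 − 30 = 15 left.
15 days into July 1887 → July 15, 1887.

July 15, 1887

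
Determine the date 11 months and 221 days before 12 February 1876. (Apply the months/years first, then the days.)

Counting back 11 months and 221 days from February 12, 1876: first the month/year part, then the days.
month 2 − 11 = -9, which is month 3 of year 1875 → March 1875.
Day 12 is valid in March, giving March 12, 1875.
Now subtract 221 days from March 12, 1875.
Going back 12 days from March 12, 1875 reaches the end of the previous month; 221 − 12 = 209 left.
February 1875 has 28 days (1875 is not a leap year): 209 − 28 = 181 left.
January 1875 has 31 days: 181 − 31 = 150 left.
December 1874 has 31 days: 150 − 31 = 119 left.
November 1874 has 30 days: 119 − 30 = 89 left.
October 1874 has 31 days: 89 − 31 = 58 left.
September 1874 has 30 days: 58 − 30 = 28 left.
August 1874 has 31 days; 31 − 28 = 3 → August 3, 1874.

August 3, 1874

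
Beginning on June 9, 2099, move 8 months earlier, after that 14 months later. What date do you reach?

December 9, 2099

Counting back 8 months from June 9, 2099:
month 6 − 8 = -2, which is month 10 of year 2098 → October 2098.
Day 9 is valid in October, giving October 9, 2098.
Counting forward 14 months from October 9, 2098:
month 10 + 14 = 24, which is month 12 of year 2099 → December 2099.
Day 9 is valid in December, giving December 9, 2099.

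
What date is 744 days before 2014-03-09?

Counting back 744 days from March 9, 2014.
Going back 9 days from March 9, 2014 reaches the end of the previous month; 744 − 9 = 735 left.
February 2014 has 28 days (2014 is not a leap year): 735 − 28 = 707 left.
January 2014 has 31 days: 707 − 31 = 676 left.
December 2013 has 31 days: 676 − 31 = 645 left.
November 2013 has 30 days: 645 − 30 = 615 left.
October 2013 has 31 days: 615 − 31 = 584 left.
September 2013 has 30 days: 584 − 30 = 554 left.
August 2013 has 31 days: 554 − 31 = 523 left.
July 2013 has 31 days: 523 − 31 = 492 left.
June 2013 has 30 days: 492 − 30 = 462 left.
May 2013 has 31 days: 462 − 31 = 431 left.
April 2013 has 30 days: 431 − 30 = 401 left.
March 2013 has 31 days: 401 − 31 = 370 left.
February 2013 has 28 days (2013 is not a leap year): 370 − 28 = 342 left.
January 2013 has 31 days: 342 − 31 = 311 left.
December 2012 has 31 days: 311 − 31 = 280 left.
November 2012 has 30 days: 280 − 30 = 250 left.
October 2012 has 31 days: 250 − 31 = 219 left.
September 2012 has 30 days: 219 − 30 = 189 left.
August 2012 has 31 days: 189 − 31 = 158 left.
July 2012 has 31 days: 158 − 31 = 127 left.
June 2012 has 30 days: 127 − 30 = 97 left.
May 2012 has 31 days: 97 − 31 = 66 left.
April 2012 has 30 days: 66 − 30 = 36 left.
March 2012 has 31 days: 36 − 31 = 5 left.
February 2012 has 29 days; 29 − 5 = 24 → February 24, 2012.

February 24, 2012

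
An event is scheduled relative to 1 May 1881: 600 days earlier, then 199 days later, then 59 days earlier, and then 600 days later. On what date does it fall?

September 18, 1881

Going back 600 days from May 1, 1881:
Going back 1 day from May 1, 1881 reaches the end of the previous month; 600 − 1 = 599 left.
April 1881 has 30 days: 599 − 30 = 569 left.
March 1881 has 31 days: 569 − 31 = 538 left.
February 1881 has 28 days (1881 is not a leap year): 538 − 28 = 510 left.
January 1881 has 31 days: 510 − 31 = 479 left.
December 1880 has 31 days: 479 − 31 = 448 left.
November 1880 has 30 days: 448 − 30 = 418 left.
October 1880 has 31 days: 418 − 31 = 387 left.
September 1880 has 30 days: 387 − 30 = 357 left.
August 1880 has 31 days: 357 − 31 = 326 left.
July 1880 has 31 days: 326 − 31 = 295 left.
June 1880 has 30 days: 295 − 30 = 265 left.
May 1880 has 31 days: 265 − 31 = 234 left.
April 1880 has 30 days: 234 − 30 = 204 left.
March 1880 has 31 days: 204 − 31 = 173 left.
February 1880 has 29 days (1880 is a leap year): 173 − 29 = 144 left.
January 1880 has 31 days: 144 − 31 = 113 left.
December 1879 has 31 days: 113 − 31 = 82 left.
November 1879 has 30 days: 82 − 30 = 52 left.
October 1879 has 31 days: 52 − 31 = 21 left.
September 1879 has 30 days; 30 − 21 = 9 → September 9, 1879.
Counting forward 199 days from September 9, 1879:
September has 30 days, so 30 − 9 = 21 days remain after September 9, 1879; 199 − 21 = 178 left.
October 1879 has 31 days: 178 − 31 = 147 left.
November 1879 has 30 days: 147 − 30 = 117 left.
December 1879 has 31 days: 117 − 31 = 86 left.
January 1880 has 31 days: 86 − 31 = 55 left.
February 1880 has 29 days (1880 is a leap year): 55 − 29 = 26 left.
26 days into March 1880 → March 26, 1880.
Subtracting 59 days from March 26, 1880:
Going back 26 days from March 26, 1880 reaches the end of the previous month; 59 − 26 = 33 left.
February 1880 has 29 days (1880 is a leap year): 33 − 29 = 4 left.
January 1880 has 31 days; 31 − 4 = 27 → January 27, 1880.
Adding 600 days from January 27, 1880:
January has 31 days, so 31 − 27 = 4 days remain after January 27, 1880; 600 − 4 = 596 left.
February 1880 has 29 days (1880 is a leap year): 596 − 29 = 567 left.
March 1880 has 31 days: 567 − 31 = 536 left.
April 1880 has 30 days: 536 − 30 = 506 left.
May 1880 has 31 days: 506 − 31 = 475 left.
June 1880 has 30 days: 475 − 30 = 445 left.
July 1880 has 31 days: 445 − 31 = 414 left.
August 1880 has 31 days: 414 − 31 = 383 left.
September 1880 has 30 days: 383 − 30 = 353 left.
October 1880 has 31 days: 353 − 31 = 322 left.
November 1880 has 30 days: 322 − 30 = 292 left.
December 1880 has 31 days: 292 − 31 = 261 left.
January 1881 has 31 days: 261 − 31 = 230 left.
February 1881 has 28 days (1881 is not a leap year): 230 − 28 = 202 left.
March 1881 has 31 days: 202 − 31 = 171 left.
April 1881 has 30 days: 171 − 30 = 141 left.
May 1881 has 31 days: 141 − 31 = 110 left.
June 1881 has 30 days: 110 − 30 = 80 left.
July 1881 has 31 days: 80 − 31 = 49 left.
August 1881 has 31 days: 49 − 31 = 18 left.
18 days into September 1881 → September 18, 1881.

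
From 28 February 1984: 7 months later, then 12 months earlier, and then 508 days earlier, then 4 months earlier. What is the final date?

January 8, 1982

Counting forward 7 months from February 28, 1984:
month 2 + 7 = 9 → September 1984.
Day 28 is valid in September, giving September 28, 1984.
Subtracting 12 months from September 28, 1984:
month 9 − 12 = -3, which is month 9 of year 1983 → September 1983.
Day 28 is valid in September, giving September 28, 1983.
Subtracting 508 days from September 28, 1983:
Going back 28 days from September 28, 1983 reaches the end of the previous month; 508 − 28 = 480 left.
August 1983 has 31 days: 480 − 31 = 449 left.
July 1983 has 31 days: 449 − 31 = 418 left.
June 1983 has 30 days: 418 − 30 = 388 left.
May 1983 has 31 days: 388 − 31 = 357 left.
April 1983 has 30 days: 357 − 30 = 327 left.
March 1983 has 31 days: 327 − 31 = 296 left.
February 1983 has 28 days (1983 is not a leap year): 296 − 28 = 268 left.
January 1983 has 31 days: 268 − 31 = 237 left.
December 1982 has 31 days: 237 − 31 = 206 left.
November 1982 has 30 days: 206 − 30 = 176 left.
October 1982 has 31 days: 176 − 31 = 145 left.
September 1982 has 30 days: 145 − 30 = 115 left.
August 1982 has 31 days: 115 − 31 = 84 left.
July 1982 has 31 days: 84 − 31 = 53 left.
June 1982 has 30 days: 53 − 30 = 23 left.
May 1982 has 31 days; 31 − 23 = 8 → May 8, 1982.
Counting back 4 months from May 8, 1982:
month 5 − 4 = 1 → January 1982.
Day 8 is valid in January, giving January 8, 1982.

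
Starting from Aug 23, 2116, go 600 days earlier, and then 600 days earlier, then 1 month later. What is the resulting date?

Counting back 600 days from August 23, 2116:
Going back 23 days from August 23, 2116 reaches the end of the previous month; 600 − 23 = 577 left.
July 2116 has 31 days: 577 − 31 = 546 left.
June 2116 has 30 days: 546 − 30 = 516 left.
May 2116 has 31 days: 516 − 31 = 485 left.
April 2116 has 30 days: 485 − 30 = 455 left.
March 2116 has 31 days: 455 − 31 = 424 left.
February 2116 has 29 days (2116 is a leap year): 424 − 29 = 395 left.
January 2116 has 31 days: 395 − 31 = 364 left.
December 2115 has 31 days: 364 − 31 = 333 left.
November 2115 has 30 days: 333 − 30 = 303 left.
October 2115 has 31 days: 303 − 31 = 272 left.
September 2115 has 30 days: 272 − 30 = 242 left.
August 2115 has 31 days: 242 − 31 = 211 left.
July 2115 has 31 days: 211 − 31 = 180 left.
June 2115 has 30 days: 180 − 30 = 150 left.
May 2115 has 31 days: 150 − 31 = 119 left.
April 2115 has 30 days: 119 − 30 = 89 left.
March 2115 has 31 days: 89 − 31 = 58 left.
February 2115 has 28 days (2115 is not a leap year): 58 − 28 = 30 left.
January 2115 has 31 days; 31 − 30 = 1 → January 1, 2115.
Counting back 600 days from January 1, 2115:
Going back 1 day from January 1, 2115 reaches the end of the previous month; 600 − 1 = 599 left.
December 2114 has 31 days: 599 − 31 = 568 left.
November 2114 has 30 days: 568 − 30 = 538 left.
October 2114 has 31 days: 538 − 31 = 507 left.
September 2114 has 30 days: 507 − 30 = 477 left.
August 2114 has 31 days: 477 − 31 = 446 left.
July 2114 has 31 days: 446 − 31 = 415 left.
June 2114 has 30 days: 415 − 30 = 385 left.
May 2114 has 31 days: 385 − 31 = 354 left.
April 2114 has 30 days: 354 − 30 = 324 left.
March 2114 has 31 days: 324 − 31 = 293 left.
February 2114 has 28 days (2114 is not a leap year): 293 − 28 = 265 left.
January 2114 has 31 days: 265 − 31 = 234 left.
December 2113 has 31 days: 234 − 31 = 203 left.
November 2113 has 30 days: 203 − 30 = 173 left.
October 2113 has 31 days: 173 − 31 = 142 left.
September 2113 has 30 days: 142 − 30 = 112 left.
August 2113 has 31 days: 112 − 31 = 81 left.
July 2113 has 31 days: 81 − 31 = 50 left.
June 2113 has 30 days: 50 − 30 = 20 left.
May 2113 has 31 days; 31 − 20 = 11 → May 11, 2113.
Advancing 1 month from May 11, 2113:
month 5 + 1 = 6 → June 2113.
Day 11 is valid in June, giving June 11, 2113.

June 11, 2113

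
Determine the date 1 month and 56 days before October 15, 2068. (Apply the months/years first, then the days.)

Subtracting 1 month and 56 days from October 15, 2068: first the month/year part, then the days.
month 10 − 1 = 9 → September 2068.
Day 15 is valid in September, giving September 15, 2068.
Now subtract 56 days from September 15, 2068.
Going back 15 days from September 15, 2068 reaches the end of the previous month; 56 − 15 = 41 left.
August 2068 has 31 days: 41 − 31 = 10 left.
July 2068 has 31 days; 31 − 10 = 21 → July 21, 2068.

July 21, 2068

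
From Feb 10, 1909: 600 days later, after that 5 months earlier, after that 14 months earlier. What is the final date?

March 3, 1909

Adding 600 days from February 10, 1909:
February has 28 days, so 28 − 10 = 18 days remain after February 10, 1909; 600 − 18 = 582 left.
March 1909 has 31 days: 582 − 31 = 551 left.
April 1909 has 30 days: 551 − 30 = 521 left.
May 1909 has 31 days: 521 − 31 = 490 left.
June 1909 has 30 days: 490 − 30 = 460 left.
July 1909 has 31 days: 460 − 31 = 429 left.
August 1909 has 31 days: 429 − 31 = 398 left.
September 1909 has 30 days: 398 − 30 = 368 left.
October 1909 has 31 days: 368 − 31 = 337 left.
November 1909 has 30 days: 337 − 30 = 307 left.
December 1909 has 31 days: 307 − 31 = 276 left.
January 1910 has 31 days: 276 − 31 = 245 left.
February 1910 has 28 days (1910 is not a leap year): 245 − 28 = 217 left.
March 1910 has 31 days: 217 − 31 = 186 left.
April 1910 has 30 days: 186 − 30 = 156 left.
May 1910 has 31 days: 156 − 31 = 125 left.
June 1910 has 30 days: 125 − 30 = 95 left.
July 1910 has 31 days: 95 − 31 = 64 left.
August 1910 has 31 days: 64 − 31 = 33 left.
September 1910 has 30 days: 33 − 30 = 3 left.
3 days into October 1910 → October 3, 1910.
Counting back 5 months from October 3, 1910:
month 10 − 5 = 5 → May 1910.
Day 3 is valid in May, giving May 3, 1910.
Going back 14 months from May 3, 1910:
month 5 − 14 = -9, which is month 3 of year 1909 → March 1909.
Day 3 is valid in March, giving March 3, 1909.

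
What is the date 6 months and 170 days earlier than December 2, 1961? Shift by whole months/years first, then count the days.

Going back 6 months and 170 days from December 2, 1961: first the month/year part, then the days.
month 12 − 6 = 6 → June 1961.
Day 2 is valid in June, giving June 2, 1961.
Now subtract 170 days from June 2, 1961.
Going back 2 days from June 2, 1961 reaches the end of the previous month; 170 − 2 = 168 left.
May 1961 has 31 days: 168 − 31 = 137 left.
April 1961 has 30 days: 137 − 30 = 107 left.
March 1961 has 31 days: 107 − 31 = 76 left.
February 1961 has 28 days (1961 is not a leap year): 76 − 28 = 48 left.
January 1961 has 31 days: 48 − 31 = 17 left.
December 1960 has 31 days; 31 − 17 = 14 → December 14, 1960.

December 14, 1960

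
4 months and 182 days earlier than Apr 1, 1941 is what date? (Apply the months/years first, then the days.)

Going back 4 months and 182 days from April 1, 1941: first the month/year part, then the days.
month 4 − 4 = 0, which is month 12 of year 1940 → December 1940.
Day 1 is valid in December, giving December 1, 1940.
Now subtract 182 days from December 1, 1940.
Going back 1 day from December 1, 1940 reaches the end of the previous month; 182 − 1 = 181 left.
November 1940 has 30 days: 181 − 30 = 151 left.
October 1940 has 31 days: 151 − 31 = 120 left.
September 1940 has 30 days: 120 − 30 = 90 left.
August 1940 has 31 days: 90 − 31 = 59 left.
July 1940 has 31 days: 59 − 31 = 28 left.
June 1940 has 30 days; 30 − 28 = 2 → June 2, 1940.

June 2, 1940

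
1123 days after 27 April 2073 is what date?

Adding 1123 days from April 27, 2073.
April has 30 days, so 30 − 27 = 3 days remain after April 27, 2073; 1123 − 3 = 1120 left.
May 2073 has 31 days: 1120 − 31 = 1089 left.
June 2073 has 30 days: 1089 − 30 = 1059 left.
July 2073 has 31 days: 1059 − 31 = 1028 left.
August 2073 has 31 days: 1028 − 31 = 997 left.
September 2073 has 30 days: 997 − 30 = 967 left.
October 2073 has 31 days: 967 − 31 = 936 left.
November 2073 has 30 days: 936 − 30 = 906 left.
December 2073 has 31 days: 906 − 31 = 875 left.
January 2074 has 31 days: 875 − 31 = 844 left.
February 2074 has 28 days (2074 is not a leap year): 844 − 28 = 816 left.
March 2074 has 31 days: 816 − 31 = 785 left.
April 2074 has 30 days: 785 − 30 = 755 left.
May 2074 has 31 days: 755 − 31 = 724 left.
June 2074 has 30 days: 724 − 30 = 694 left.
July 2074 has 31 days: 694 − 31 = 663 left.
August 2074 has 31 days: 663 − 31 = 632 left.
September 2074 has 30 days: 632 − 30 = 602 left.
October 2074 has 31 days: 602 − 31 = 571 left.
November 2074 has 30 days: 571 − 30 = 541 left.
December 2074 has 31 days: 541 − 31 = 510 left.
January 2075 has 31 days: 510 − 31 = 479 left.
February 2075 has 28 days (2075 is not a leap year): 479 − 28 = 451 left.
March 2075 has 31 days: 451 − 31 = 420 left.
April 2075 has 30 days: 420 − 30 = 390 left.
May 2075 has 31 days: 390 − 31 = 359 left.
June 2075 has 30 days: 359 − 30 = 329 left.
July 2075 has 31 days: 329 − 31 = 298 left.
August 2075 has 31 days: 298 − 31 = 267 left.
September 2075 has 30 days: 267 − 30 = 237 left.
October 2075 has 31 days: 237 − 31 = 206 left.
November 2075 has 30 days: 206 − 30 = 176 left.
December 2075 has 31 days: 176 − 31 = 145 left.
January 2076 has 31 days: 145 − 31 = 114 left.
February 2076 has 29 days (2076 is a leap year): 114 − 29 = 85 left.
March 2076 has 31 days: 85 − 31 = 54 left.
April 2076 has 30 days: 54 − 30 = 24 left.
24 days into May 2076 → May 24, 2076.

May 24, 2076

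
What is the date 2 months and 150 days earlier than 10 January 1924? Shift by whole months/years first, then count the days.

June 13, 1923

Going back 2 months and 150 days from January 10, 1924: first the month/year part, then the days.
month 1 − 2 = -1, which is month 11 of year 1923 → November 1923.
Day 10 is valid in November, giving November 10, 1923.
Now subtract 150 days from November 10, 1923.
Going back 10 days from November 10, 1923 reaches the end of the previous month; 150 − 10 = 140 left.
October 1923 has 31 days: 140 − 31 = 109 left.
September 1923 has 30 days: 109 − 30 = 79 left.
August 1923 has 31 days: 79 − 31 = 48 left.
July 1923 has 31 days: 48 − 31 = 17 left.
June 1923 has 30 days; 30 − 17 = 13 → June 13, 1923.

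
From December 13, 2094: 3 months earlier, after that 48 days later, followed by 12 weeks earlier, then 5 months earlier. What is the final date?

March 8, 2094

Subtracting 3 months from December 13, 2094:
month 12 − 3 = 9 → September 2094.
Day 13 is valid in September, giving September 13, 2094.
Counting forward 48 days from September 13, 2094:
September has 30 days, so 30 − 13 = 17 days remain after September 13, 2094; 48 − 17 = 31 left.
31 days into October 2094 → October 31, 2094.
Counting back 12 weeks (= 84 days) from October 31, 2094:
Going back 31 days from October 31, 2094 reaches the end of the previous month; 84 − 31 = 53 left.
September 2094 has 30 days: 53 − 30 = 23 left.
August 2094 has 31 days; 31 − 23 = 8 → August 8, 2094.
Subtracting 5 months from August 8, 2094:
month 8 − 5 = 3 → March 2094.
Day 8 is valid in March, giving March 8, 2094.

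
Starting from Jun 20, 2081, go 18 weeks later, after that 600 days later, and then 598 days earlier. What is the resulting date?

Advancing 18 weeks (= 126 days) from June 20, 2081:
June has 30 days, so 30 − 20 = 10 days remain after June 20, 2081; 126 − 10 = 116 left.
July 2081 has 31 days: 116 − 31 = 85 left.
August 2081 has 31 days: 85 − 31 = 54 left.
September 2081 has 30 days: 54 − 30 = 24 left.
24 days into October 2081 → October 24, 2081.
Advancing 600 days from October 24, 2081:
October has 31 days, so 31 − 24 = 7 days remain after October 24, 2081; 600 − 7 = 593 left.
November 2081 has 30 days: 593 − 30 = 563 left.
December 2081 has 31 days: 563 − 31 = 532 left.
January 2082 has 31 days: 532 − 31 = 501 left.
February 2082 has 28 days (2082 is not a leap year): 501 − 28 = 473 left.
March 2082 has 31 days: 473 − 31 = 442 left.
April 2082 has 30 days: 442 − 30 = 412 left.
May 2082 has 31 days: 412 − 31 = 381 left.
June 2082 has 30 days: 381 − 30 = 351 left.
July 2082 has 31 days: 351 − 31 = 320 left.
August 2082 has 31 days: 320 − 31 = 289 left.
September 2082 has 30 days: 289 − 30 = 259 left.
October 2082 has 31 days: 259 − 31 = 228 left.
November 2082 has 30 days: 228 − 30 = 198 left.
December 2082 has 31 days: 198 − 31 = 167 left.
January 2083 has 31 days: 167 − 31 = 136 left.
February 2083 has 28 days (2083 is not a leap year): 136 − 28 = 108 left.
March 2083 has 31 days: 108 − 31 = 77 left.
April 2083 has 30 days: 77 − 30 = 47 left.
May 2083 has 31 days: 47 − 31 = 16 left.
16 days into June 2083 → June 16, 2083.
Going back 598 days from June 16, 2083:
Going back 16 days from June 16, 2083 reaches the end of the previous month; 598 − 16 = 582 left.
May 2083 has 31 days: 582 − 31 = 551 left.
April 2083 has 30 days: 551 − 30 = 521 left.
March 2083 has 31 days: 521 − 31 = 490 left.
February 2083 has 28 days (2083 is not a leap year): 490 − 28 = 462 left.
January 2083 has 31 days: 462 − 31 = 431 left.
December 2082 has 31 days: 431 − 31 = 400 left.
November 2082 has 30 days: 400 − 30 = 370 left.
October 2082 has 31 days: 370 − 31 = 339 left.
September 2082 has 30 days: 339 − 30 = 309 left.
August 2082 has 31 days: 309 − 31 = 278 left.
July 2082 has 31 days: 278 − 31 = 247 left.
June 2082 has 30 days: 247 − 30 = 217 left.
May 2082 has 31 days: 217 − 31 = 186 left.
April 2082 has 30 days: 186 − 30 = 156 left.
March 2082 has 31 days: 156 − 31 = 125 left.
February 2082 has 28 days (2082 is not a leap year): 125 − 28 = 97 left.
January 2082 has 31 days: 97 − 31 = 66 left.
December 2081 has 31 days: 66 − 31 = 35 left.
November 2081 has 30 days: 35 − 30 = 5 left.
October 2081 has 31 days; 31 − 5 = 26 → October 26, 2081.

October 26, 2081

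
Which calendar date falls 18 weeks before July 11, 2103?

March 7, 2103

Counting back 18 weeks = 126 days from July 11, 2103.
Going back 11 days from July 11, 2103 reaches the end of the previous month; 126 − 11 = 115 left.
June 2103 has 30 days: 115 − 30 = 85 left.
May 2103 has 31 days: 85 − 31 = 54 left.
April 2103 has 30 days: 54 − 30 = 24 left.
March 2103 has 31 days; 31 − 24 = 7 → March 7, 2103.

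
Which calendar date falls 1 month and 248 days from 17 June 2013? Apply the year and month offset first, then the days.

March 22, 2014

Counting forward 1 month and 248 days from June 17, 2013: first the month/year part, then the days.
month 6 + 1 = 7 → July 2013.
Day 17 is valid in July, giving July 17, 2013.
Now add 248 days from July 17, 2013.
July has 31 days, so 31 − 17 = 14 days remain after July 17, 2013; 248 − 14 = 234 left.
August 2013 has 31 days: 234 − 31 = 203 left.
September 2013 has 30 days: 203 − 30 = 173 left.
October 2013 has 31 days: 173 − 31 = 142 left.
November 2013 has 30 days: 142 − 30 = 112 left.
December 2013 has 31 days: 112 − 31 = 81 left.
January 2014 has 31 days: 81 − 31 = 50 left.
February 2014 has 28 days (2014 is not a leap year): 50 − 28 = 22 left.
22 days into March 2014 → March 22, 2014.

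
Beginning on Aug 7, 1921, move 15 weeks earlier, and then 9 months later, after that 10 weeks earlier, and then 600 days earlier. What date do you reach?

March 25, 1920

Counting back 15 weeks (= 105 days) from August 7, 1921:
Going back 7 days from August 7, 1921 reaches the end of the previous month; 105 − 7 = 98 left.
July 1921 has 31 days: 98 − 31 = 67 left.
June 1921 has 30 days: 67 − 30 = 37 left.
May 1921 has 31 days: 37 − 31 = 6 left.
April 1921 has 30 days; 30 − 6 = 24 → April 24, 1921.
Adding 9 months from April 24, 1921:
month 4 + 9 = 13, which is month 1 of year 1922 → January 1922.
Day 24 is valid in January, giving January 24, 1922.
Counting back 10 weeks (= 70 days) from January 24, 1922:
Going back 24 days from January 24, 1922 reaches the end of the previous month; 70 − 24 = 46 left.
December 1921 has 31 days: 46 − 31 = 15 left.
November 1921 has 30 days; 30 − 15 = 15 → November 15, 1921.
Going back 600 days from November 15, 1921:
Going back 15 days from November 15, 1921 reaches the end of the previous month; 600 − 15 = 585 left.
October 1921 has 31 days: 585 − 31 = 554 left.
September 1921 has 30 days: 554 − 30 = 524 left.
August 1921 has 31 days: 524 − 31 = 493 left.
July 1921 has 31 days: 493 − 31 = 462 left.
June 1921 has 30 days: 462 − 30 = 432 left.
May 1921 has 31 days: 432 − 31 = 401 left.
April 1921 has 30 days: 401 − 30 = 371 left.
March 1921 has 31 days: 371 − 31 = 340 left.
February 1921 has 28 days (1921 is not a leap year): 340 − 28 = 312 left.
January 1921 has 31 days: 312 − 31 = 281 left.
December 1920 has 31 days: 281 − 31 = 250 left.
November 1920 has 30 days: 250 − 30 = 220 left.
October 1920 has 31 days: 220 − 31 = 189 left.
September 1920 has 30 days: 189 − 30 = 159 left.
August 1920 has 31 days: 159 − 31 = 128 left.
July 1920 has 31 days: 128 − 31 = 97 left.
June 1920 has 30 days: 97 − 30 = 67 left.
May 1920 has 31 days: 67 − 31 = 36 left.
April 1920 has 30 days: 36 − 30 = 6 left.
March 1920 has 31 days; 31 − 6 = 25 → March 25, 1920.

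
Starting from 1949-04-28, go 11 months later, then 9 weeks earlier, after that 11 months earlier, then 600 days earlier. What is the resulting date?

July 5, 1947

Adding 11 months from April 28, 1949:
month 4 + 11 = 15, which is month 3 of year 1950 → March 1950.
Day 28 is valid in March, giving March 28, 1950.
Subtracting 9 weeks (= 63 days) from March 28, 1950:
Going back 28 days from March 28, 1950 reaches the end of the previous month; 63 − 28 = 35 left.
February 1950 has 28 days (1950 is not a leap year): 35 − 28 = 7 left.
January 1950 has 31 days; 31 − 7 = 24 → January 24, 1950.
Subtracting 11 months from January 24, 1950:
month 1 − 11 = -10, which is month 2 of year 1949 → February 1949.
Day 24 is valid in February, giving February 24, 1949.
Counting back 600 days from February 24, 1949:
Going back 24 days from February 24, 1949 reaches the end of the previous month; 600 − 24 = 576 left.
January 1949 has 31 days: 576 − 31 = 545 left.
December 1948 has 31 days: 545 − 31 = 514 left.
November 1948 has 30 days: 514 − 30 = 484 left.
October 1948 has 31 days: 484 − 31 = 453 left.
September 1948 has 30 days: 453 − 30 = 423 left.
August 1948 has 31 days: 423 − 31 = 392 left.
July 1948 has 31 days: 392 − 31 = 361 left.
June 1948 has 30 days: 361 − 30 = 331 left.
May 1948 has 31 days: 331 − 31 = 300 left.
April 1948 has 30 days: 300 − 30 = 270 left.
March 1948 has 31 days: 270 − 31 = 239 left.
February 1948 has 29 days (1948 is a leap year): 239 − 29 = 210 left.
January 1948 has 31 days: 210 − 31 = 179 left.
December 1947 has 31 days: 179 − 31 = 148 left.
November 1947 has 30 days: 148 − 30 = 118 left.
October 1947 has 31 days: 118 − 31 = 87 left.
September 1947 has 30 days: 87 − 30 = 57 left.
August 1947 has 31 days: 57 − 31 = 26 left.
July 1947 has 31 days; 31 − 26 = 5 → July 5, 1947.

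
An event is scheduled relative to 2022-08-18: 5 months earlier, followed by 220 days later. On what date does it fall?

Counting back 5 months from August 18, 2022:
month 8 − 5 = 3 → March 2022.
Day 18 is valid in March, giving March 18, 2022.
Adding 220 days from March 18, 2022:
March has 31 days, so 31 − 18 = 13 days remain after March 18, 2022; 220 − 13 = 207 left.
April 2022 has 30 days: 207 − 30 = 177 left.
May 2022 has 31 days: 177 − 31 = 146 left.
June 2022 has 30 days: 146 − 30 = 116 left.
July 2022 has 31 days: 116 − 31 = 85 left.
August 2022 has 31 days: 85 − 31 = 54 left.
September 2022 has 30 days: 54 − 30 = 24 left.
24 days into October 2022 → October 24, 2022.

October 24, 2022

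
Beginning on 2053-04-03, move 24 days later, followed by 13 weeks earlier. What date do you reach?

January 26, 2053

Adding 24 days from April 3, 2053:
April has 30 days; 3 + 24 = 27, still in April.
Counting back 13 weeks (= 91 days) from April 27, 2053:
Going back 27 days from April 27, 2053 reaches the end of the previous month; 91 − 27 = 64 left.
March 2053 has 31 days: 64 − 31 = 33 left.
February 2053 has 28 days (2053 is not a leap year): 33 − 28 = 5 left.
January 2053 has 31 days; 31 − 5 = 26 → January 26, 2053.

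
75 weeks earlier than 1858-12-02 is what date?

Going back 75 weeks = 525 days from December 2, 1858.
Going back 2 days from December 2, 1858 reaches the end of the previous month; 525 − 2 = 523 left.
November 1858 has 30 days: 523 − 30 = 493 left.
October 1858 has 31 days: 493 − 31 = 462 left.
September 1858 has 30 days: 462 − 30 = 432 left.
August 1858 has 31 days: 432 − 31 = 401 left.
July 1858 has 31 days: 401 − 31 = 370 left.
June 1858 has 30 days: 370 − 30 = 340 left.
May 1858 has 31 days: 340 − 31 = 309 left.
April 1858 has 30 days: 309 − 30 = 279 left.
March 1858 has 31 days: 279 − 31 = 248 left.
February 1858 has 28 days (1858 is not a leap year): 248 − 28 = 220 left.
January 1858 has 31 days: 220 − 31 = 189 left.
December 1857 has 31 days: 189 − 31 = 158 left.
November 1857 has 30 days: 158 − 30 = 128 left.
October 1857 has 31 days: 128 − 31 = 97 left.
September 1857 has 30 days: 97 − 30 = 67 left.
August 1857 has 31 days: 67 − 31 = 36 left.
July 1857 has 31 days: 36 − 31 = 5 left.
June 1857 has 30 days; 30 − 5 = 25 → June 25, 1857.

June 25, 1857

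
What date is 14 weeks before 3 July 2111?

Counting back 14 weeks = 98 days from July 3, 2111.
Going back 3 days from July 3, 2111 reaches the end of the previous month; 98 − 3 = 95 left.
June 2111 has 30 days: 95 − 30 = 65 left.
May 2111 has 31 days: 65 − 31 = 34 left.
April 2111 has 30 days: 34 − 30 = 4 left.
March 2111 has 31 days; 31 − 4 = 27 → March 27, 2111.

March 27, 2111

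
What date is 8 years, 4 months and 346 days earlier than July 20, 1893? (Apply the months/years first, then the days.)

April 8, 1884

Going back 8 years, 4 months and 346 days from July 20, 1893: first the month/year part, then the days.
-8 years → 1885; month 7 − 4 = 3 → March 1885.
Day 20 is valid in March, giving March 20, 1885.
Now subtract 346 days from March 20, 1885.
Going back 20 days from March 20, 1885 reaches the end of the previous month; 346 − 20 = 326 left.
February 1885 has 28 days (1885 is not a leap year): 326 − 28 = 298 left.
January 1885 has 31 days: 298 − 31 = 267 left.
December 1884 has 31 days: 267 − 31 = 236 left.
November 1884 has 30 days: 236 − 30 = 206 left.
October 1884 has 31 days: 206 − 31 = 175 left.
September 1884 has 30 days: 175 − 30 = 145 left.
August 1884 has 31 days: 145 − 31 = 114 left.
July 1884 has 31 days: 114 − 31 = 83 left.
June 1884 has 30 days: 83 − 30 = 53 left.
May 1884 has 31 days: 53 − 31 = 22 left.
April 1884 has 30 days; 30 − 22 = 8 → April 8, 1884.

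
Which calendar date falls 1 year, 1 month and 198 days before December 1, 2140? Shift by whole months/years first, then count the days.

Counting back 1 year, 1 month and 198 days from December 1, 2140: first the month/year part, then the days.
-1 year → 2139; month 12 − 1 = 11 → November 2139.
Day 1 is valid in November, giving November 1, 2139.
Now subtract 198 days from November 1, 2139.
Going back 1 day from November 1, 2139 reaches the end of the previous month; 198 − 1 = 197 left.
October 2139 has 31 days: 197 − 31 = 166 left.
September 2139 has 30 days: 166 − 30 = 136 left.
August 2139 has 31 days: 136 − 31 = 105 left.
July 2139 has 31 days: 105 − 31 = 74 left.
June 2139 has 30 days: 74 − 30 = 44 left.
May 2139 has 31 days: 44 − 31 = 13 left.
April 2139 has 30 days; 30 − 13 = 17 → April 17, 2139.

April 17, 2139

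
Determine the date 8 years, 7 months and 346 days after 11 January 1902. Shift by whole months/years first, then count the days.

Advancing 8 years, 7 months and 346 days from January 11, 1902: first the month/year part, then the days.
+8 years → 1910; month 1 + 7 = 8 → August 1910.
Day 11 is valid in August, giving August 11, 1910.
Now add 346 days from August 11, 1910.
August has 31 days, so 31 − 11 = 20 days remain after August 11, 1910; 346 − 20 = 326 left.
September 1910 has 30 days: 326 − 30 = 296 left.
October 1910 has 31 days: 296 − 31 = 265 left.
November 1910 has 30 days: 265 − 30 = 235 left.
December 1910 has 31 days: 235 − 31 = 204 left.
January 1911 has 31 days: 204 − 31 = 173 left.
February 1911 has 28 days (1911 is not a leap year): 173 − 28 = 145 left.
March 1911 has 31 days: 145 − 31 = 114 left.
April 1911 has 30 days: 114 − 30 = 84 left.
May 1911 has 31 days: 84 − 31 = 53 left.
June 1911 has 30 days: 53 − 30 = 23 left.
23 days into July 1911 → July 23, 1911.

July 23, 1911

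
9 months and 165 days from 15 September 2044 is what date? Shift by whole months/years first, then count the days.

November 27, 2045

Counting forward 9 months and 165 days from September 15, 2044: first the month/year part, then the days.
month 9 + 9 = 18, which is month 6 of year 2045 → June 2045.
Day 15 is valid in June, giving June 15, 2045.
Now add 165 days from June 15, 2045.
June has 30 days, so 30 − 15 = 15 days remain after June 15, 2045; 165 − 15 = 150 left.
July 2045 has 31 days: 150 − 31 = 119 left.
August 2045 has 31 days: 119 − 31 = 88 left.
September 2045 has 30 days: 88 − 30 = 58 left.
October 2045 has 31 days: 58 − 31 = 27 left.
27 days into November 2045 → November 27, 2045.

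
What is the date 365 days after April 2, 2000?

Advancing 365 days from April 2, 2000.
April has 30 days, so 30 − 2 = 28 days remain after April 2, 2000; 365 − 28 = 337 left.
May 2000 has 31 days: 337 − 31 = 306 left.
June 2000 has 30 days: 306 − 30 = 276 left.
July 2000 has 31 days: 276 − 31 = 245 left.
August 2000 has 31 days: 245 − 31 = 214 left.
September 2000 has 30 days: 214 − 30 = 184 left.
October 2000 has 31 days: 184 − 31 = 153 left.
November 2000 has 30 days: 153 − 30 = 123 left.
December 2000 has 31 days: 123 − 31 = 92 left.
January 2001 has 31 days: 92 − 31 = 61 left.
February 2001 has 28 days (2001 is not a leap year): 61 − 28 = 33 left.
March 2001 has 31 days: 33 − 31 = 2 left.
2 days into April 2001 → April 2, 2001.

April 2, 2001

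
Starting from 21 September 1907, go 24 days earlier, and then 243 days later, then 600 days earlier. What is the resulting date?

September 5, 1906

Counting back 24 days from September 21, 1907:
Going back 21 days from September 21, 1907 reaches the end of the previous month; 24 − 21 = 3 left.
August 1907 has 31 days; 31 − 3 = 28 → August 28, 1907.
Advancing 243 days from August 28, 1907:
August has 31 days, so 31 − 28 = 3 days remain after August 28, 1907; 243 − 3 = 240 left.
September 1907 has 30 days: 240 − 30 = 210 left.
October 1907 has 31 days: 210 − 31 = 179 left.
November 1907 has 30 days: 179 − 30 = 149 left.
December 1907 has 31 days: 149 − 31 = 118 left.
January 1908 has 31 days: 118 − 31 = 87 left.
February 1908 has 29 days (1908 is a leap year): 87 − 29 = 58 left.
March 1908 has 31 days: 58 − 31 = 27 left.
27 days into April 1908 → April 27, 1908.
Counting back 600 days from April 27, 1908:
Going back 27 days from April 27, 1908 reaches the end of the previous month; 600 − 27 = 573 left.
March 1908 has 31 days: 573 − 31 = 542 left.
February 1908 has 29 days (1908 is a leap year): 542 − 29 = 513 left.
January 1908 has 31 days: 513 − 31 = 482 left.
December 1907 has 31 days: 482 − 31 = 451 left.
November 1907 has 30 days: 451 − 30 = 421 left.
October 1907 has 31 days: 421 − 31 = 390 left.
September 1907 has 30 days: 390 − 30 = 360 left.
August 1907 has 31 days: 360 − 31 = 329 left.
July 1907 has 31 days: 329 − 31 = 298 left.
June 1907 has 30 days: 298 − 30 = 268 left.
May 1907 has 31 days: 268 − 31 = 237 left.
April 1907 has 30 days: 237 − 30 = 207 left.
March 1907 has 31 days: 207 − 31 = 176 left.
February 1907 has 28 days (1907 is not a leap year): 176 − 28 = 148 left.
January 1907 has 31 days: 148 − 31 = 117 left.
December 1906 has 31 days: 117 − 31 = 86 left.
November 1906 has 30 days: 86 − 30 = 56 left.
October 1906 has 31 days: 56 − 31 = 25 left.
September 1906 has 30 days; 30 − 25 = 5 → September 5, 1906.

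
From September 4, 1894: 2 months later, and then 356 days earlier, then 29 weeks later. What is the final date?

June 4, 1894

Advancing 2 months from September 4, 1894:
month 9 + 2 = 11 → November 1894.
Day 4 is valid in November, giving November 4, 1894.
Counting back 356 days from November 4, 1894:
Going back 4 days from November 4, 1894 reaches the end of the previous month; 356 − 4 = 352 left.
October 1894 has 31 days: 352 − 31 = 321 left.
September 1894 has 30 days: 321 − 30 = 291 left.
August 1894 has 31 days: 291 − 31 = 260 left.
July 1894 has 31 days: 260 − 31 = 229 left.
June 1894 has 30 days: 229 − 30 = 199 left.
May 1894 has 31 days: 199 − 31 = 168 left.
April 1894 has 30 days: 168 − 30 = 138 left.
March 1894 has 31 days: 138 − 31 = 107 left.
February 1894 has 28 days (1894 is not a leap year): 107 − 28 = 79 left.
January 1894 has 31 days: 79 − 31 = 48 left.
December 1893 has 31 days: 48 − 31 = 17 left.
November 1893 has 30 days; 30 − 17 = 13 → November 13, 1893.
Counting forward 29 weeks (= 203 days) from November 13, 1893:
November has 30 days, so 30 − 13 = 17 days remain after November 13, 1893; 203 − 17 = 186 left.
December 1893 has 31 days: 186 − 31 = 155 left.
January 1894 has 31 days: 155 − 31 = 124 left.
February 1894 has 28 days (1894 is not a leap year): 124 − 28 = 96 left.
March 1894 has 31 days: 96 − 31 = 65 left.
April 1894 has 30 days: 65 − 30 = 35 left.
May 1894 has 31 days: 35 − 31 = 4 left.
4 days into June 1894 → June 4, 1894.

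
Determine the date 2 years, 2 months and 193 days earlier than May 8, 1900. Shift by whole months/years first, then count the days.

Going back 2 years, 2 months and 193 days from May 8, 1900: first the month/year part, then the days.
-2 years → 1898; month 5 − 2 = 3 → March 1898.
Day 8 is valid in March, giving March 8, 1898.
Now subtract 193 days from March 8, 1898.
Going back 8 days from March 8, 1898 reaches the end of the previous month; 193 − 8 = 185 left.
February 1898 has 28 days (1898 is not a leap year): 185 − 28 = 157 left.
January 1898 has 31 days: 157 − 31 = 126 left.
December 1897 has 31 days: 126 − 31 = 95 left.
November 1897 has 30 days: 95 − 30 = 65 left.
October 1897 has 31 days: 65 − 31 = 34 left.
September 1897 has 30 days: 34 − 30 = 4 left.
August 1897 has 31 days; 31 − 4 = 27 → August 27, 1897.

August 27, 1897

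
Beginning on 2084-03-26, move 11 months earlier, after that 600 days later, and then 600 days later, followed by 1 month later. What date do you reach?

September 8, 2086

Counting back 11 months from March 26, 2084:
month 3 − 11 = -8, which is month 4 of year 2083 → April 2083.
Day 26 is valid in April, giving April 26, 2083.
Advancing 600 days from April 26, 2083:
April has 30 days, so 30 − 26 = 4 days remain after April 26, 2083; 600 − 4 = 596 left.
May 2083 has 31 days: 596 − 31 = 565 left.
June 2083 has 30 days: 565 − 30 = 535 left.
July 2083 has 31 days: 535 − 31 = 504 left.
August 2083 has 31 days: 504 − 31 = 473 left.
September 2083 has 30 days: 473 − 30 = 443 left.
October 2083 has 31 days: 443 − 31 = 412 left.
November 2083 has 30 days: 412 − 30 = 382 left.
December 2083 has 31 days: 382 − 31 = 351 left.
January 2084 has 31 days: 351 − 31 = 320 left.
February 2084 has 29 days (2084 is a leap year): 320 − 29 = 291 left.
March 2084 has 31 days: 291 − 31 = 260 left.
April 2084 has 30 days: 260 − 30 = 230 left.
May 2084 has 31 days: 230 − 31 = 199 left.
June 2084 has 30 days: 199 − 30 = 169 left.
July 2084 has 31 days: 169 − 31 = 138 left.
August 2084 has 31 days: 138 − 31 = 107 left.
September 2084 has 30 days: 107 − 30 = 77 left.
October 2084 has 31 days: 77 − 31 = 46 left.
November 2084 has 30 days: 46 − 30 = 16 left.
16 days into December 2084 → December 16, 2084.
Counting forward 600 days from December 16, 2084:
December has 31 days, so 31 − 16 = 15 days remain after December 16, 2084; 600 − 15 = 585 left.
January 2085 has 31 days: 585 − 31 = 554 left.
February 2085 has 28 days (2085 is not a leap year): 554 − 28 = 526 left.
March 2085 has 31 days: 526 − 31 = 495 left.
April 2085 has 30 days: 495 − 30 = 465 left.
May 2085 has 31 days: 465 − 31 = 434 left.
June 2085 has 30 days: 434 − 30 = 404 left.
July 2085 has 31 days: 404 − 31 = 373 left.
August 2085 has 31 days: 373 − 31 = 342 left.
September 2085 has 30 days: 342 − 30 = 312 left.
October 2085 has 31 days: 312 − 31 = 281 left.
November 2085 has 30 days: 281 − 30 = 251 left.
December 2085 has 31 days: 251 − 31 = 220 left.
January 2086 has 31 days: 220 − 31 = 189 left.
February 2086 has 28 days (2086 is not a leap year): 189 − 28 = 161 left.
March 2086 has 31 days: 161 − 31 = 130 left.
April 2086 has 30 days: 130 − 30 = 100 left.
May 2086 has 31 days: 100 − 31 = 69 left.
June 2086 has 30 days: 69 − 30 = 39 left.
July 2086 has 31 days: 39 − 31 = 8 left.
8 days into August 2086 → August 8, 2086.
Advancing 1 month from August 8, 2086:
month 8 + 1 = 9 → September 2086.
Day 8 is valid in September, giving September 8, 2086.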